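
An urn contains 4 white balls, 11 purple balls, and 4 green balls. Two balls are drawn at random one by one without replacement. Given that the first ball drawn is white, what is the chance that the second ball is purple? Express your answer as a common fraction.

After removing 1 white, the urn has 11 purple out of 18 remaining.
P(second is purple | given) = 11/18 ≈ 0.6111.

11/18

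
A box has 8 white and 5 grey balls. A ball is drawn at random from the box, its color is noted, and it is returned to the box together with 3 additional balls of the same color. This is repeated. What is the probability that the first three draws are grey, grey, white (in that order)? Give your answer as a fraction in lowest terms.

Track the composition after each reinforcement of +3.
P = (5/13) · (8/16) · (8/19) = 20/247 ≈ 0.0810.

20/247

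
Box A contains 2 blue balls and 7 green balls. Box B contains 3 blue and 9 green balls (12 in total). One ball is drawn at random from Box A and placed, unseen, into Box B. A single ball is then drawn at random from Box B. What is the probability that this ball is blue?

Condition on how many of the transferred balls are blue (from Box A: 2 blue of 9; then Box B has 13 total).
  0 blue: C(2,0)C(7,1)/C(9,1) = 7/9; then P = 3/13
  1 blue: C(2,1)C(7,0)/C(9,1) = 2/9; then P = 4/13
P(blue from Box B) = 29/117 ≈ 0.2479.

29/117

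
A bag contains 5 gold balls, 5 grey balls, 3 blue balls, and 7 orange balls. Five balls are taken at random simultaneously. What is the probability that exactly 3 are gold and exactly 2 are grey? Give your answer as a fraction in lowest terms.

Unordered draws without replacement: count favorable combinations over C(20,5).
Favorable = C(5,3) · C(5,2) · C(3,0) · C(7,0) = 100; total = C(20,5) = 15504.
P = 100/15504 = 25/3876 ≈ 0.0064.

25/3876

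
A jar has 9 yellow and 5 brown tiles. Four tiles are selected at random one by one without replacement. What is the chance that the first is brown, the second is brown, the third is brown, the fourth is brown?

5/1001

Multiply the conditional probability of each draw in order, without replacement, so each draw removes one from its color and from the total.
P = (5/14) · (4/13) · (3/12) · (2/11) = 5/1001 ≈ 0.0050.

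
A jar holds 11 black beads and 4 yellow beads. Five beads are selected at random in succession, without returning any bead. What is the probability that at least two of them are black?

272/273

Sum the hypergeometric tail for j = 2,…,5 black beads.
Favorable = C(11,2)·C(4,3) + C(11,3)·C(4,2) + C(11,4)·C(4,1) + C(11,5)·C(4,0) = 2992; total = C(15,5) = 3003.
P = 2992/3003 = 272/273 ≈ 0.9963.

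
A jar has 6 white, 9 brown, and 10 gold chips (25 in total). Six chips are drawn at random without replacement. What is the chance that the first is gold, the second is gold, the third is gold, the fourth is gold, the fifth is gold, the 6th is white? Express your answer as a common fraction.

Multiply the conditional probability of each draw in order, without replacement, so each draw removes one from its color and from the total.
P = (10/25) · (9/24) · (8/23) · (7/22) · (6/21) · (6/20) = 9/6325 ≈ 0.0014.

9/6325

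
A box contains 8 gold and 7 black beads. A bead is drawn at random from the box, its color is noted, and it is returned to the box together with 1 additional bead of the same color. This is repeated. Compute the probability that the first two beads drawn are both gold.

3/10

After a gold draw the box holds 9 gold out of 16.
P = (8/15)·(9/16) = 3/10 ≈ 0.3000.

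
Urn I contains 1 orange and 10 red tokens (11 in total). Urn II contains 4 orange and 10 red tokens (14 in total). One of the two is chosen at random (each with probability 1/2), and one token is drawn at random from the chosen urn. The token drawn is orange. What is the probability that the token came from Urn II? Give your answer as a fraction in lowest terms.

22/29

P(orange | Urn I) = 1/11; P(orange | Urn II) = 2/7.
P(orange) = 1/2·1/11 + 1/2·2/7 = 29/154.
By Bayes' rule, P(Urn II | orange) = 1/7 / 29/154 = 22/29 ≈ 0.7586.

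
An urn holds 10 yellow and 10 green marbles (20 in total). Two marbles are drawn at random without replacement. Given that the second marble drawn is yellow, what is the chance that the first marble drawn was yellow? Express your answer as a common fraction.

9/19

P(first=yellow and the second marble drawn is yellow) = (10/20)·(9/19) = 9/38.
P(the second marble drawn is yellow) = Σ over first color = 9/38 + 5/19 = 1/2.
By Bayes, P(first=yellow | the second marble drawn is yellow) = 9/38 / 1/2 = 9/19 ≈ 0.4737.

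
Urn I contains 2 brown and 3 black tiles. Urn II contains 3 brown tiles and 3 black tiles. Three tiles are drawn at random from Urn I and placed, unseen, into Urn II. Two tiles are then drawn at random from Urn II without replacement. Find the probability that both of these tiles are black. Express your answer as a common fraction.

Condition on how many of the transferred tiles are black (from Urn I: 3 black of 5; then Urn II has 9 total).
  1 black: C(3,1)C(2,2)/C(5,3) = 3/10; then P = C(4,2)/C(9,2) = 1/6
  2 black: C(3,2)C(2,1)/C(5,3) = 3/5; then P = C(5,2)/C(9,2) = 5/18
  3 black: C(3,3)C(2,0)/C(5,3) = 1/10; then P = C(6,2)/C(9,2) = 5/12
P(both black) = 31/120 ≈ 0.2583.

31/120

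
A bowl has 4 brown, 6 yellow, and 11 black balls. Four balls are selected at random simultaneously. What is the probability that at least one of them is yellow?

Use the complement: P(at least one yellow) = 1 − P(no yellow).
P(none) = C(15,4)/C(21,4) = 1365/5985.
So P = 1 − 1365/5985 = 44/57 ≈ 0.7719.

44/57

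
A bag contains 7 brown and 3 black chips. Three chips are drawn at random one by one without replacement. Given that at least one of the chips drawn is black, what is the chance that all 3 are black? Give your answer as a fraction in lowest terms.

1/85

P(all 3 black) = C(3,3)/C(10,3) = 1/120; P(at least one black) = 1 − C(7,3)/C(10,3) = 17/24.
Since 'all 3 black' ⊆ 'at least one black', P(all 3 | at least one) = 1/120 / 17/24 = 1/85 ≈ 0.0118.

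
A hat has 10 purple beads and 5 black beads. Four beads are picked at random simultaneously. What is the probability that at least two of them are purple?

Sum the hypergeometric tail for j = 2,…,4 purple beads.
Favorable = C(10,2)·C(5,2) + C(10,3)·C(5,1) + C(10,4)·C(5,0) = 1260; total = C(15,4) = 1365.
P = 1260/1365 = 12/13 ≈ 0.9231.

12/13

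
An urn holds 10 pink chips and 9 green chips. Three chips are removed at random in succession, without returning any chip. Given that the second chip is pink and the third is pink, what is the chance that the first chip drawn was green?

9/17

P(first=green and the second chip is pink and the third is pink) = (9/19)·(10/18)·(9/17) = 45/323.
P(E) = Σ over first color = 40/323 + 45/323 = 5/19.
By Bayes, P(first=green | E) = 45/323 / 5/19 = 9/17 ≈ 0.5294.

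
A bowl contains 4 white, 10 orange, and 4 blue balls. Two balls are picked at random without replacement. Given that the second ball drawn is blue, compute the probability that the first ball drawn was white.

4/17

P(first=white and the second ball drawn is blue) = (4/18)·(4/17) = 8/153.
P(the second ball drawn is blue) = Σ over first color = 8/153 + 20/153 + 2/51 = 2/9.
By Bayes, P(first=white | the second ball drawn is blue) = 8/153 / 2/9 = 4/17 ≈ 0.2353.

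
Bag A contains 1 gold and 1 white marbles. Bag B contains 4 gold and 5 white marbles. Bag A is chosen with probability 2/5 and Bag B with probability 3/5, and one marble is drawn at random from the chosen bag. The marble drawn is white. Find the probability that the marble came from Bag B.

5/8

P(white | Bag A) = 1/2; P(white | Bag B) = 5/9.
P(white) = 2/5·1/2 + 3/5·5/9 = 8/15.
By Bayes' rule, P(Bag B | white) = 1/3 / 8/15 = 5/8 ≈ 0.6250.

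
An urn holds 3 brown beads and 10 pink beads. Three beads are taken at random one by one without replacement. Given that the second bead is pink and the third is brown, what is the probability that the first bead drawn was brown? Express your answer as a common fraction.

P(first=brown and the second bead is pink and the third is brown) = (3/13)·(10/12)·(2/11) = 5/143.
P(E) = Σ over first color = 5/143 + 45/286 = 5/26.
By Bayes, P(first=brown | E) = 5/143 / 5/26 = 2/11 ≈ 0.1818.

2/11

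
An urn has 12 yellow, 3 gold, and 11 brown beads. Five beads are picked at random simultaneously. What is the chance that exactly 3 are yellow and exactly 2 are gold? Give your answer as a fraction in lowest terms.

Unordered draws without replacement: count favorable combinations over C(26,5).
Favorable = C(12,3) · C(3,2) · C(11,0) = 660; total = C(26,5) = 65780.
P = 660/65780 = 3/299 ≈ 0.0100.

3/299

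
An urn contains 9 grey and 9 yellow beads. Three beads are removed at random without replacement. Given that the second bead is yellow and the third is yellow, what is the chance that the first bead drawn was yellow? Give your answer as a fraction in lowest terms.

P(first=yellow and the second bead is yellow and the third is yellow) = (9/18)·(8/17)·(7/16) = 7/68.
P(E) = Σ over first color = 9/68 + 7/68 = 4/17.
By Bayes, P(first=yellow | E) = 7/68 / 4/17 = 7/16 ≈ 0.4375.

7/16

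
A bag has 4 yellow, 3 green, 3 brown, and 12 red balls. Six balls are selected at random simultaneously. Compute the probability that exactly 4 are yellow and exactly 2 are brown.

1/24871

Unordered draws without replacement: count favorable combinations over C(22,6).
Favorable = C(4,4) · C(3,0) · C(3,2) · C(12,0) = 3; total = C(22,6) = 74613.
P = 3/74613 = 1/24871 ≈ 0.0000.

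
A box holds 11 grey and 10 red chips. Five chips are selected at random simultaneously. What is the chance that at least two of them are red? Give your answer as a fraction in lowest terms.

97/119

Sum the hypergeometric tail for j = 2,…,5 red chips.
Favorable = C(10,2)·C(11,3) + C(10,3)·C(11,2) + C(10,4)·C(11,1) + C(10,5)·C(11,0) = 16587; total = C(21,5) = 20349.
P = 16587/20349 = 97/119 ≈ 0.8151.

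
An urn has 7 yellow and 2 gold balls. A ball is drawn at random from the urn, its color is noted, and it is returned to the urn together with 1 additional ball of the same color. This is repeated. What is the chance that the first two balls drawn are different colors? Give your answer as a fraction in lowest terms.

14/45

Either gold then yellow, or yellow then gold; after the first draw the total is 10.
P = (2/9)·(7/10) + (7/9)·(2/10) = 14/45 ≈ 0.3111.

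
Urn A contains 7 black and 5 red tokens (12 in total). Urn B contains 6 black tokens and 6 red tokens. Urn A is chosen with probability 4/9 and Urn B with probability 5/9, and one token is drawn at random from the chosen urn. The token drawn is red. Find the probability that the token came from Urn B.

3/5

P(red | Urn A) = 5/12; P(red | Urn B) = 1/2.
P(red) = 4/9·5/12 + 5/9·1/2 = 25/54.
By Bayes' rule, P(Urn B | red) = 5/18 / 25/54 = 3/5 ≈ 0.6000.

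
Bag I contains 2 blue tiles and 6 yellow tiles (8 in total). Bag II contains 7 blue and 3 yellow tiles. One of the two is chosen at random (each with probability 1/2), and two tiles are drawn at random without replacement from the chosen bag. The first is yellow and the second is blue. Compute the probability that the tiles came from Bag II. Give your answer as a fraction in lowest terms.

49/94

P(E | Bag I) = 3/14; P(E | Bag II) = 7/30.
P(E) = 1/2·3/14 + 1/2·7/30 = 47/210.
By Bayes' rule, P(Bag II | E) = 7/60 / 47/210 = 49/94 ≈ 0.5213.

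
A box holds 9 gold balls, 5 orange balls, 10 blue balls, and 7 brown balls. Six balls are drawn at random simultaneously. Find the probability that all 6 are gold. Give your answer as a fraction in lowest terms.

4/35061

Unordered draws without replacement: count favorable combinations over C(31,6).
Favorable = C(9,6) · C(5,0) · C(10,0) · C(7,0) = 84; total = C(31,6) = 736281.
P = 84/736281 = 4/35061 ≈ 0.0001.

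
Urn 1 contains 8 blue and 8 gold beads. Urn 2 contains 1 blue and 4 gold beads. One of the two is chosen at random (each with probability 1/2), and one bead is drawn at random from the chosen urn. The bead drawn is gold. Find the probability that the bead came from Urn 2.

P(gold | Urn 1) = 1/2; P(gold | Urn 2) = 4/5.
P(gold) = 1/2·1/2 + 1/2·4/5 = 13/20.
By Bayes' rule, P(Urn 2 | gold) = 2/5 / 13/20 = 8/13 ≈ 0.6154.

8/13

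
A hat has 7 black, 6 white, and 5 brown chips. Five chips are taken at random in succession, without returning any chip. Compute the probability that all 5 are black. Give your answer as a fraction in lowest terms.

Unordered draws without replacement: count favorable combinations over C(18,5).
Favorable = C(7,5) · C(6,0) · C(5,0) = 21; total = C(18,5) = 8568.
P = 21/8568 = 1/408 ≈ 0.0025.

1/408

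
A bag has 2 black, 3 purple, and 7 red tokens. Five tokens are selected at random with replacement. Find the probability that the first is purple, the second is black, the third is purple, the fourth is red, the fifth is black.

Multiply the conditional probability of each draw in order, with replacement (the composition resets each draw).
P = (3/12) · (2/12) · (3/12) · (7/12) · (2/12) = 7/6912 ≈ 0.0010.

7/6912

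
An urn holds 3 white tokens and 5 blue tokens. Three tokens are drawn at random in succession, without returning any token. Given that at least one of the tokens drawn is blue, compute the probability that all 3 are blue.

2/11

P(all 3 blue) = C(5,3)/C(8,3) = 5/28; P(at least one blue) = 1 − C(3,3)/C(8,3) = 55/56.
Since 'all 3 blue' ⊆ 'at least one blue', P(all 3 | at least one) = 5/28 / 55/56 = 2/11 ≈ 0.1818.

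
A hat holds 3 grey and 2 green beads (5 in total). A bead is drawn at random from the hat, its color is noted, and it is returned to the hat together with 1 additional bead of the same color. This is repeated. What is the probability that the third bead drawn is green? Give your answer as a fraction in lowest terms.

Sum over the four possibilities for the first two draws (green/not-green each), tracking how the green count and total change by +1 per draw.
P(third is green) = 2/5 ≈ 0.4000. (In a Pólya urn every draw has the same marginal probability 2/5.)

2/5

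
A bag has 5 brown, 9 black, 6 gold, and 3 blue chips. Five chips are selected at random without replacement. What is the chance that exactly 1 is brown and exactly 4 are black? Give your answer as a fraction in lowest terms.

90/4807

Unordered draws without replacement: count favorable combinations over C(23,5).
Favorable = C(5,1) · C(9,4) · C(6,0) · C(3,0) = 630; total = C(23,5) = 33649.
P = 630/33649 = 90/4807 ≈ 0.0187.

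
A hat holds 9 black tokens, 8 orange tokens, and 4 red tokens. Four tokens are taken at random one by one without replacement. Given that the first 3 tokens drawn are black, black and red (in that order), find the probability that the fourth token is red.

After removing 2 black, 1 red, the hat has 3 red out of 18 remaining.
P(fourth is red | given) = 3/18 = 1/6 ≈ 0.1667.

1/6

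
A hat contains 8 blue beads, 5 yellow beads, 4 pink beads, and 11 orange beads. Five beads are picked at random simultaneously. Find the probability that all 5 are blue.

1/1755

Unordered draws without replacement: count favorable combinations over C(28,5).
Favorable = C(8,5) · C(5,0) · C(4,0) · C(11,0) = 56; total = C(28,5) = 98280.
P = 56/98280 = 1/1755 ≈ 0.0006.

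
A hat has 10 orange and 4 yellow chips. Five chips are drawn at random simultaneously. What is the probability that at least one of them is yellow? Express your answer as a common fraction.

125/143

Use the complement: P(at least one yellow) = 1 − P(no yellow).
P(none) = C(10,5)/C(14,5) = 252/2002.
So P = 1 − 252/2002 = 125/143 ≈ 0.8741.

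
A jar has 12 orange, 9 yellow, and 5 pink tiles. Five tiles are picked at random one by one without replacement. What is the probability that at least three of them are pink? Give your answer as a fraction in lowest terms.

Sum the hypergeometric tail for j = 3,…,5 pink tiles.
Favorable = C(5,3)·C(21,2) + C(5,4)·C(21,1) + C(5,5)·C(21,0) = 2206; total = C(26,5) = 65780.
P = 2206/65780 = 1103/32890 ≈ 0.0335.

1103/32890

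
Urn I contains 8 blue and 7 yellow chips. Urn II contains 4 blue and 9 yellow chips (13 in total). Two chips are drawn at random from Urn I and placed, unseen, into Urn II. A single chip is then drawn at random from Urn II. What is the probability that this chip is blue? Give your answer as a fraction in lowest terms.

76/225

Condition on how many of the transferred chips are blue (from Urn I: 8 blue of 15; then Urn II has 15 total).
  0 blue: C(8,0)C(7,2)/C(15,2) = 1/5; then P = 4/15
  1 blue: C(8,1)C(7,1)/C(15,2) = 8/15; then P = 5/15
  2 blue: C(8,2)C(7,0)/C(15,2) = 4/15; then P = 6/15
P(blue from Urn II) = 76/225 ≈ 0.3378.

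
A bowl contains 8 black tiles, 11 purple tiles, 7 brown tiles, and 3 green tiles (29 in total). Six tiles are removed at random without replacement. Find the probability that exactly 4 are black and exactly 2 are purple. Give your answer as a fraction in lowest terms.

Unordered draws without replacement: count favorable combinations over C(29,6).
Favorable = C(8,4) · C(11,2) · C(7,0) · C(3,0) = 3850; total = C(29,6) = 475020.
P = 3850/475020 = 55/6786 ≈ 0.0081.

55/6786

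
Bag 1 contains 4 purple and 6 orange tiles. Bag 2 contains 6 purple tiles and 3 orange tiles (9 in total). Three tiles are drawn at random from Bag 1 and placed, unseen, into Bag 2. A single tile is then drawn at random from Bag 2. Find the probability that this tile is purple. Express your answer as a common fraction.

3/5

Condition on how many of the transferred tiles are purple (from Bag 1: 4 purple of 10; then Bag 2 has 12 total).
  0 purple: C(4,0)C(6,3)/C(10,3) = 1/6; then P = 6/12
  1 purple: C(4,1)C(6,2)/C(10,3) = 1/2; then P = 7/12
  2 purple: C(4,2)C(6,1)/C(10,3) = 3/10; then P = 8/12
  3 purple: C(4,3)C(6,0)/C(10,3) = 1/30; then P = 9/12
P(purple from Bag 2) = 3/5 ≈ 0.6000.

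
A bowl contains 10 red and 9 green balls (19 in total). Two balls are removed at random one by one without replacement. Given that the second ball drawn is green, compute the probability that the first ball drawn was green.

P(first=green and the second ball drawn is green) = (9/19)·(8/18) = 4/19.
P(the second ball drawn is green) = Σ over first color = 5/19 + 4/19 = 9/19.
By Bayes, P(first=green | the second ball drawn is green) = 4/19 / 9/19 = 4/9 ≈ 0.4444.

4/9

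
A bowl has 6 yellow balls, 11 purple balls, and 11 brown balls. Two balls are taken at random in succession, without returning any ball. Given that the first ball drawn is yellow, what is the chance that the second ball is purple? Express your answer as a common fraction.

After removing 1 yellow, the bowl has 11 purple out of 27 remaining.
P(second is purple | given) = 11/27 ≈ 0.4074.

11/27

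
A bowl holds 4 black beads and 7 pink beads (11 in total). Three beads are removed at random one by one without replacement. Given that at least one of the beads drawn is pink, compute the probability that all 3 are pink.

5/23

P(all 3 pink) = C(7,3)/C(11,3) = 7/33; P(at least one pink) = 1 − C(4,3)/C(11,3) = 161/165.
Since 'all 3 pink' ⊆ 'at least one pink', P(all 3 | at least one) = 7/33 / 161/165 = 5/23 ≈ 0.2174.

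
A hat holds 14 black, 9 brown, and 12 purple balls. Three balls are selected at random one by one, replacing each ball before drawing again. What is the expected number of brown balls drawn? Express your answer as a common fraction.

27/35

By linearity of expectation, E[X] = Σ P(draw i is brown); each independent draw has P(brown) = 9/35.
E[X] = 3 · 9/35 = 27/35 ≈ 0.7714.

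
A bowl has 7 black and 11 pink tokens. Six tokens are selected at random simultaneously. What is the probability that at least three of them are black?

189/442

Sum the hypergeometric tail for j = 3,…,6 black tokens.
Favorable = C(7,3)·C(11,3) + C(7,4)·C(11,2) + C(7,5)·C(11,1) + C(7,6)·C(11,0) = 7938; total = C(18,6) = 18564.
P = 7938/18564 = 189/442 ≈ 0.4276.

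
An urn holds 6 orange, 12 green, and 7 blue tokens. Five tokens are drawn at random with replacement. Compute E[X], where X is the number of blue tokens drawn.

By linearity of expectation, E[X] = Σ P(draw i is blue); each independent draw has P(blue) = 7/25.
E[X] = 5 · 7/25 = 7/5 ≈ 1.4000.

7/5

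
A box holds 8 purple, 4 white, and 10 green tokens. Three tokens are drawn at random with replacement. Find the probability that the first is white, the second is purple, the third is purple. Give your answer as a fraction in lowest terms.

32/1331

Multiply the conditional probability of each draw in order, with replacement (the composition resets each draw).
P = (4/22) · (8/22) · (8/22) = 32/1331 ≈ 0.0240.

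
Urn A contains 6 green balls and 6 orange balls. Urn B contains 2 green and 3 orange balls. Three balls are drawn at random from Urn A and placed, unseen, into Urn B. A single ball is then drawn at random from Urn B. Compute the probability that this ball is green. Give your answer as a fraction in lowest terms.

Condition on how many of the transferred balls are green (from Urn A: 6 green of 12; then Urn B has 8 total).
  0 green: C(6,0)C(6,3)/C(12,3) = 1/11; then P = 2/8
  1 green: C(6,1)C(6,2)/C(12,3) = 9/22; then P = 3/8
  2 green: C(6,2)C(6,1)/C(12,3) = 9/22; then P = 4/8
  3 green: C(6,3)C(6,0)/C(12,3) = 1/11; then P = 5/8
P(green from Urn B) = 7/16 ≈ 0.4375.

7/16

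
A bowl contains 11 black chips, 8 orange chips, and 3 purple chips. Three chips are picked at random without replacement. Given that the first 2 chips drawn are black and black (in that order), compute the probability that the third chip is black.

After removing 2 black, the bowl has 9 black out of 20 remaining.
P(third is black | given) = 9/20 ≈ 0.4500.

9/20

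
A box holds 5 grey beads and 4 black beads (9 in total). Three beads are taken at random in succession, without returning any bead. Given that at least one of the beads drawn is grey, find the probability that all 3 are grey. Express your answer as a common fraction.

1/8

P(all 3 grey) = C(5,3)/C(9,3) = 5/42; P(at least one grey) = 1 − C(4,3)/C(9,3) = 20/21.
Since 'all 3 grey' ⊆ 'at least one grey', P(all 3 | at least one) = 5/42 / 20/21 = 1/8 ≈ 0.1250.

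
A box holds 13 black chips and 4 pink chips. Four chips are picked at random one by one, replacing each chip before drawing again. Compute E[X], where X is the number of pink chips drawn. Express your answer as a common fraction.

By linearity of expectation, E[X] = Σ P(draw i is pink); each independent draw has P(pink) = 4/17.
E[X] = 4 · 4/17 = 16/17 ≈ 0.9412.

16/17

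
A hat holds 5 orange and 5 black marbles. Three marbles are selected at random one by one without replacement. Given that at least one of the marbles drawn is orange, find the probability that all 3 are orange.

1/11

P(all 3 orange) = C(5,3)/C(10,3) = 1/12; P(at least one orange) = 1 − C(5,3)/C(10,3) = 11/12.
Since 'all 3 orange' ⊆ 'at least one orange', P(all 3 | at least one) = 1/12 / 11/12 = 1/11 ≈ 0.0909.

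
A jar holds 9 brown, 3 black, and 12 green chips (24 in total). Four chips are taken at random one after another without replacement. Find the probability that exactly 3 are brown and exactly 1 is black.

Unordered draws without replacement: count favorable combinations over C(24,4).
Favorable = C(9,3) · C(3,1) · C(12,0) = 252; total = C(24,4) = 10626.
P = 252/10626 = 6/253 ≈ 0.0237.

6/253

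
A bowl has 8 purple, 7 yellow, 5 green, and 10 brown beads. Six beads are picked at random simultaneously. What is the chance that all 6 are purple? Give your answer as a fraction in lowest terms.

Unordered draws without replacement: count favorable combinations over C(30,6).
Favorable = C(8,6) · C(7,0) · C(5,0) · C(10,0) = 28; total = C(30,6) = 593775.
P = 28/593775 = 4/84825 ≈ 0.0000.

4/84825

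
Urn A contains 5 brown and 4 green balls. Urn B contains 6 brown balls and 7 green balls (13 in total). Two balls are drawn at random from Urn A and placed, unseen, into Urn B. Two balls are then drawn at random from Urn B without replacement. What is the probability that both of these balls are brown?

Condition on how many of the transferred balls are brown (from Urn A: 5 brown of 9; then Urn B has 15 total).
  0 brown: C(5,0)C(4,2)/C(9,2) = 1/6; then P = C(6,2)/C(15,2) = 1/7
  1 brown: C(5,1)C(4,1)/C(9,2) = 5/9; then P = C(7,2)/C(15,2) = 1/5
  2 brown: C(5,2)C(4,0)/C(9,2) = 5/18; then P = C(8,2)/C(15,2) = 4/15
P(both brown) = 79/378 ≈ 0.2090.

79/378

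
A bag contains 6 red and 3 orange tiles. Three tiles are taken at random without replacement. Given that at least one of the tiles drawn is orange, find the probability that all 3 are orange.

1/64

P(all 3 orange) = C(3,3)/C(9,3) = 1/84; P(at least one orange) = 1 − C(6,3)/C(9,3) = 16/21.
Since 'all 3 orange' ⊆ 'at least one orange', P(all 3 | at least one) = 1/84 / 16/21 = 1/64 ≈ 0.0156.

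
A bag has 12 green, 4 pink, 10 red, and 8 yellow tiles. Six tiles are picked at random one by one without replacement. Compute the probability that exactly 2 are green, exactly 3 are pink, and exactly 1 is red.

30/15283

Unordered draws without replacement: count favorable combinations over C(34,6).
Favorable = C(12,2) · C(4,3) · C(10,1) · C(8,0) = 2640; total = C(34,6) = 1344904.
P = 2640/1344904 = 30/15283 ≈ 0.0020.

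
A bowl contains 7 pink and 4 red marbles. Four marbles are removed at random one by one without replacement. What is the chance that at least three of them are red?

29/330

Sum the hypergeometric tail for j = 3,…,4 red marbles.
Favorable = C(4,3)·C(7,1) + C(4,4)·C(7,0) = 29; total = C(11,4) = 330.
P = 29/330 = 29/330 ≈ 0.0879.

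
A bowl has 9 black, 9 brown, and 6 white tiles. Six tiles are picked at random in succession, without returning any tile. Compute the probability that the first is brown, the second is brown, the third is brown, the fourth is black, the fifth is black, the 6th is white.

54/24035

Multiply the conditional probability of each draw in order, without replacement, so each draw removes one from its color and from the total.
P = (9/24) · (8/23) · (7/22) · (9/21) · (8/20) · (6/19) = 54/24035 ≈ 0.0022.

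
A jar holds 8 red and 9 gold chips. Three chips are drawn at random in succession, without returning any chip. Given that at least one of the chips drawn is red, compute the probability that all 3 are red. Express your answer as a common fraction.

P(all 3 red) = C(8,3)/C(17,3) = 7/85; P(at least one red) = 1 − C(9,3)/C(17,3) = 149/170.
Since 'all 3 red' ⊆ 'at least one red', P(all 3 | at least one) = 7/85 / 149/170 = 14/149 ≈ 0.0940.

14/149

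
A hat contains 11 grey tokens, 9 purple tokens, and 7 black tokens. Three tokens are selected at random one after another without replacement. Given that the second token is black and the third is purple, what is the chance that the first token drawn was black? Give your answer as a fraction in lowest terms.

P(first=black and the second token is black and the third is purple) = (7/27)·(6/26)·(9/25) = 7/325.
P(E) = Σ over first color = 77/1950 + 28/975 + 7/325 = 7/78.
By Bayes, P(first=black | E) = 7/325 / 7/78 = 6/25 ≈ 0.2400.

6/25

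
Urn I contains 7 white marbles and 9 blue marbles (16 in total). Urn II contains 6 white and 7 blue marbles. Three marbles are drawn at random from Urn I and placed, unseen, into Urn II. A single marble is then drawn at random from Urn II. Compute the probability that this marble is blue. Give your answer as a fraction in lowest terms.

Condition on how many of the transferred marbles are blue (from Urn I: 9 blue of 16; then Urn II has 16 total).
  0 blue: C(9,0)C(7,3)/C(16,3) = 1/16; then P = 7/16
  1 blue: C(9,1)C(7,2)/C(16,3) = 27/80; then P = 8/16
  2 blue: C(9,2)C(7,1)/C(16,3) = 9/20; then P = 9/16
  3 blue: C(9,3)C(7,0)/C(16,3) = 3/20; then P = 10/16
P(blue from Urn II) = 139/256 ≈ 0.5430.

139/256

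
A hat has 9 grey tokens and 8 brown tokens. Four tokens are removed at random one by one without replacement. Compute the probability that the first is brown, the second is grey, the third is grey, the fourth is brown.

Multiply the conditional probability of each draw in order, without replacement, so each draw removes one from its color and from the total.
P = (8/17) · (9/16) · (8/15) · (7/14) = 6/85 ≈ 0.0706.

6/85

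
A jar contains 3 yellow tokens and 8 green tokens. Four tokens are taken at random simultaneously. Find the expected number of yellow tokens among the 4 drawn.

By linearity of expectation, E[X] = Σ P(draw i is yellow); by symmetry each draw (even without replacement) has P(yellow) = 3/11.
E[X] = 4 · 3/11 = 12/11 ≈ 1.0909.

12/11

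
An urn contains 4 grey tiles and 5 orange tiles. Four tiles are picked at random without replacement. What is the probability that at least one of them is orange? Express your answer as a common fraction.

125/126

Use the complement: P(at least one orange) = 1 − P(no orange).
P(none) = C(4,4)/C(9,4) = 1/126.
So P = 1 − 1/126 = 125/126 ≈ 0.9921.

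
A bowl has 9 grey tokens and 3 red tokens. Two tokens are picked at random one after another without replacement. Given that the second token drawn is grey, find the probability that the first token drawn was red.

P(first=red and the second token drawn is grey) = (3/12)·(9/11) = 9/44.
P(the second token drawn is grey) = Σ over first color = 6/11 + 9/44 = 3/4.
By Bayes, P(first=red | the second token drawn is grey) = 9/44 / 3/4 = 3/11 ≈ 0.2727.

3/11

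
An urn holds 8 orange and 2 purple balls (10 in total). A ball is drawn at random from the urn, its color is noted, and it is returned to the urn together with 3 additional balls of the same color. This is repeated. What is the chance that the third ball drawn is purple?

1/5

Sum over the four possibilities for the first two draws (purple/not-purple each), tracking how the purple count and total change by +3 per draw.
P(third is purple) = 1/5 ≈ 0.2000. (In a Pólya urn every draw has the same marginal probability 2/10.)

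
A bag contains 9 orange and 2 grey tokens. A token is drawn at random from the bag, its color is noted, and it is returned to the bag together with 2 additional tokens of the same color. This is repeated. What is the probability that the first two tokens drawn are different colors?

36/143

Either orange then grey, or grey then orange; after the first draw the total is 13.
P = (9/11)·(2/13) + (2/11)·(9/13) = 36/143 ≈ 0.2517.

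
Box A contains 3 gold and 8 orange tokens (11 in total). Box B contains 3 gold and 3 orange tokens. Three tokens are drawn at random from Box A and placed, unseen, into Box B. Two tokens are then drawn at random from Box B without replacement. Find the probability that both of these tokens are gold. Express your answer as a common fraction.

103/660

Condition on how many of the transferred tokens are gold (from Box A: 3 gold of 11; then Box B has 9 total).
  0 gold: C(3,0)C(8,3)/C(11,3) = 56/165; then P = C(3,2)/C(9,2) = 1/12
  1 gold: C(3,1)C(8,2)/C(11,3) = 28/55; then P = C(4,2)/C(9,2) = 1/6
  2 gold: C(3,2)C(8,1)/C(11,3) = 8/55; then P = C(5,2)/C(9,2) = 5/18
  3 gold: C(3,3)C(8,0)/C(11,3) = 1/165; then P = C(6,2)/C(9,2) = 5/12
P(both gold) = 103/660 ≈ 0.1561.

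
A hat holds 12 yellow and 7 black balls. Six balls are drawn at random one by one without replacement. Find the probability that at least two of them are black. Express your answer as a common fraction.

Sum the hypergeometric tail for j = 2,…,6 black balls.
Favorable = C(7,2)·C(12,4) + C(7,3)·C(12,3) + C(7,4)·C(12,2) + C(7,5)·C(12,1) + C(7,6)·C(12,0) = 20664; total = C(19,6) = 27132.
P = 20664/27132 = 246/323 ≈ 0.7616.

246/323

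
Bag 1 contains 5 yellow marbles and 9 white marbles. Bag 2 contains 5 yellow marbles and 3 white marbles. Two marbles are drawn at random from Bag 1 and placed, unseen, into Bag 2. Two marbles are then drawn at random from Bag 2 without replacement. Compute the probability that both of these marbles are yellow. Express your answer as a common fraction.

83/273

Condition on how many of the transferred marbles are yellow (from Bag 1: 5 yellow of 14; then Bag 2 has 10 total).
  0 yellow: C(5,0)C(9,2)/C(14,2) = 36/91; then P = C(5,2)/C(10,2) = 2/9
  1 yellow: C(5,1)C(9,1)/C(14,2) = 45/91; then P = C(6,2)/C(10,2) = 1/3
  2 yellow: C(5,2)C(9,0)/C(14,2) = 10/91; then P = C(7,2)/C(10,2) = 7/15
P(both yellow) = 83/273 ≈ 0.3040.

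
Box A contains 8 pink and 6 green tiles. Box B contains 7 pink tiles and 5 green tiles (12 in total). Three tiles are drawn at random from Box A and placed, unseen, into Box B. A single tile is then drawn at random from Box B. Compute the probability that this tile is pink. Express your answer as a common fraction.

Condition on how many of the transferred tiles are pink (from Box A: 8 pink of 14; then Box B has 15 total).
  0 pink: C(8,0)C(6,3)/C(14,3) = 5/91; then P = 7/15
  1 pink: C(8,1)C(6,2)/C(14,3) = 30/91; then P = 8/15
  2 pink: C(8,2)C(6,1)/C(14,3) = 6/13; then P = 9/15
  3 pink: C(8,3)C(6,0)/C(14,3) = 2/13; then P = 10/15
P(pink from Box B) = 61/105 ≈ 0.5810.

61/105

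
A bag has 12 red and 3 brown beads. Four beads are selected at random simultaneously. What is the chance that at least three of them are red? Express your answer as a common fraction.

11/13

Sum the hypergeometric tail for j = 3,…,4 red beads.
Favorable = C(12,3)·C(3,1) + C(12,4)·C(3,0) = 1155; total = C(15,4) = 1365.
P = 1155/1365 = 11/13 ≈ 0.8462.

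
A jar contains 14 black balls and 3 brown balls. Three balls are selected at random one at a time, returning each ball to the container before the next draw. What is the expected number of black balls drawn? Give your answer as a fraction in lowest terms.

By linearity of expectation, E[X] = Σ P(draw i is black); each independent draw has P(black) = 14/17.
E[X] = 3 · 14/17 = 42/17 ≈ 2.4706.

42/17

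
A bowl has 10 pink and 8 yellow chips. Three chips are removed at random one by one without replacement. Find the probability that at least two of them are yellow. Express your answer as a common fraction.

Sum the hypergeometric tail for j = 2,…,3 yellow chips.
Favorable = C(8,2)·C(10,1) + C(8,3)·C(10,0) = 336; total = C(18,3) = 816.
P = 336/816 = 7/17 ≈ 0.4118.

7/17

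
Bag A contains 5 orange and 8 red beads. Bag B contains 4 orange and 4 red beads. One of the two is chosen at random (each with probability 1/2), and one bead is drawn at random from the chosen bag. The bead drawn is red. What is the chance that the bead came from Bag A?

P(red | Bag A) = 8/13; P(red | Bag B) = 1/2.
P(red) = 1/2·8/13 + 1/2·1/2 = 29/52.
By Bayes' rule, P(Bag A | red) = 4/13 / 29/52 = 16/29 ≈ 0.5517.

16/29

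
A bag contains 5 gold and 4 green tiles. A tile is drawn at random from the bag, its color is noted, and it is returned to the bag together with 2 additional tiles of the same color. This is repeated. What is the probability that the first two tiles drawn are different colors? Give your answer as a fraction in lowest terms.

40/99

Either gold then green, or green then gold; after the first draw the total is 11.
P = (5/9)·(4/11) + (4/9)·(5/11) = 40/99 ≈ 0.4040.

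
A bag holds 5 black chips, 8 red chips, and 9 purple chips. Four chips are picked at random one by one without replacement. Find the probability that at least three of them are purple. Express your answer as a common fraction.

174/1045

Sum the hypergeometric tail for j = 3,…,4 purple chips.
Favorable = C(9,3)·C(13,1) + C(9,4)·C(13,0) = 1218; total = C(22,4) = 7315.
P = 1218/7315 = 174/1045 ≈ 0.1665.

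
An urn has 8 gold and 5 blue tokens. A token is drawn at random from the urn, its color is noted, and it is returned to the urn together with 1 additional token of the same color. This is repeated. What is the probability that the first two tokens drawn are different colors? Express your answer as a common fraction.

40/91

Either gold then blue, or blue then gold; after the first draw the total is 14.
P = (8/13)·(5/14) + (5/13)·(8/14) = 40/91 ≈ 0.4396.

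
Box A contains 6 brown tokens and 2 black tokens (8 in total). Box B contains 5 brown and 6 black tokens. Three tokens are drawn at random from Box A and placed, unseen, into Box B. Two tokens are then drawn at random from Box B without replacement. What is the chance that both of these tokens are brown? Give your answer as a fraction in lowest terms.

Condition on how many of the transferred tokens are brown (from Box A: 6 brown of 8; then Box B has 14 total).
  1 brown: C(6,1)C(2,2)/C(8,3) = 3/28; then P = C(6,2)/C(14,2) = 15/91
  2 brown: C(6,2)C(2,1)/C(8,3) = 15/28; then P = C(7,2)/C(14,2) = 3/13
  3 brown: C(6,3)C(2,0)/C(8,3) = 5/14; then P = C(8,2)/C(14,2) = 4/13
P(both brown) = 160/637 ≈ 0.2512.

160/637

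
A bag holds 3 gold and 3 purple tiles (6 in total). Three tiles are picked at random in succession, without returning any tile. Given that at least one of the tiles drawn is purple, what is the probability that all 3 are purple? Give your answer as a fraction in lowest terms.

P(all 3 purple) = C(3,3)/C(6,3) = 1/20; P(at least one purple) = 1 − C(3,3)/C(6,3) = 19/20.
Since 'all 3 purple' ⊆ 'at least one purple', P(all 3 | at least one) = 1/20 / 19/20 = 1/19 ≈ 0.0526.

1/19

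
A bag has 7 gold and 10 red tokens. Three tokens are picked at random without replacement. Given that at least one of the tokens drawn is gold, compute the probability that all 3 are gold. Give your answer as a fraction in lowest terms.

1/16

P(all 3 gold) = C(7,3)/C(17,3) = 7/136; P(at least one gold) = 1 − C(10,3)/C(17,3) = 14/17.
Since 'all 3 gold' ⊆ 'at least one gold', P(all 3 | at least one) = 7/136 / 14/17 = 1/16 ≈ 0.0625.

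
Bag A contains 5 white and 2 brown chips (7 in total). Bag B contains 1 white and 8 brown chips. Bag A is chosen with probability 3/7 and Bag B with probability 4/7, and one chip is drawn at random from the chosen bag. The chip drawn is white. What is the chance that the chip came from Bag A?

P(white | Bag A) = 5/7; P(white | Bag B) = 1/9.
P(white) = 3/7·5/7 + 4/7·1/9 = 163/441.
By Bayes' rule, P(Bag A | white) = 15/49 / 163/441 = 135/163 ≈ 0.8282.

135/163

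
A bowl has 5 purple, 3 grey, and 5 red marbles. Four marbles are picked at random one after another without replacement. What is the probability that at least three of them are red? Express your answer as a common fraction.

17/143

Sum the hypergeometric tail for j = 3,…,4 red marbles.
Favorable = C(5,3)·C(8,1) + C(5,4)·C(8,0) = 85; total = C(13,4) = 715.
P = 85/715 = 17/143 ≈ 0.1189.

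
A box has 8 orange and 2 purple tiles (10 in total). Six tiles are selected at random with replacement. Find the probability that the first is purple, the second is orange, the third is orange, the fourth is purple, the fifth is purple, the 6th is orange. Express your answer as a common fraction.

Multiply the conditional probability of each draw in order, with replacement (the composition resets each draw).
P = (2/10) · (8/10) · (8/10) · (2/10) · (2/10) · (8/10) = 64/15625 ≈ 0.0041.

64/15625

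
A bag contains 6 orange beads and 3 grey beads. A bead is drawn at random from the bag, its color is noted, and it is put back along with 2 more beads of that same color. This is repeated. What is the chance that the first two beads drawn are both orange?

After a orange draw the bag holds 8 orange out of 11.
P = (6/9)·(8/11) = 16/33 ≈ 0.4848.

16/33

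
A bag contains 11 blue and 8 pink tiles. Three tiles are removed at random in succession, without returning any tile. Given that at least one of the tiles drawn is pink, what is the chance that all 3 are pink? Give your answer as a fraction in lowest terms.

P(all 3 pink) = C(8,3)/C(19,3) = 56/969; P(at least one pink) = 1 − C(11,3)/C(19,3) = 268/323.
Since 'all 3 pink' ⊆ 'at least one pink', P(all 3 | at least one) = 56/969 / 268/323 = 14/201 ≈ 0.0697.

14/201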